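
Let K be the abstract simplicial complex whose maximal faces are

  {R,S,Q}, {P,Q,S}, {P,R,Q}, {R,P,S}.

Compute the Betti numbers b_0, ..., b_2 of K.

Order the vertices as P < Q < R < S. Listing each simplex with vertices in this order, K has dimension 2 with simplices:

  0-simplices (4): P, Q, R, S
  1-simplices (6): PQ, PR, PS, QR, QS, RS
  2-simplices (4): PQR, PQS, PRS, QRS

Hence C_0 ≅ Z^4, C_1 ≅ Z^6, C_2 ≅ Z^4.

The boundary map ∂_1: C_1 → C_0 sends each edge [p,q] (with p < q) to q − p. For instance
  ∂QR = R − Q.
The resulting 4×6 matrix has rank 3, and its Smith normal form has invariant factors (1,1,1).

The boundary map ∂_2: C_2 → C_1 sends each 2-simplex [p,q,r] to [q,r] − [p,r] + [p,q]. For instance
  ∂PQR = QR − PR + PQ,
  ∂QRS = RS − QS + QR.
As a 6×4 matrix over Z this has rank 3, with invariant factors (1,1,1).

From H_k ≅ ker(∂_k) / im(∂_{k+1}) we obtain:

  H_0: rank C_0 − rank ∂_1 = 4 − 3 = 1, and the invariant factors of ∂_1 are all 1, so H_0 = Z.
  H_1: rank ker ∂_1 − rank ∂_2 = (6 − 3) − 3 = 0, and the invariant factors of ∂_2 are all 1, so H_1 = 0.
  H_2: rank ker ∂_2 − rank ∂_3 = (4 − 3) − 0 = 1, and there is no ∂_3, so H_2 = Z.

Hence the Betti numbers are b_0 = 1, b_1 = 0, b_2 = 1.

b_0 = 1, b_1 = 0, b_2 = 1.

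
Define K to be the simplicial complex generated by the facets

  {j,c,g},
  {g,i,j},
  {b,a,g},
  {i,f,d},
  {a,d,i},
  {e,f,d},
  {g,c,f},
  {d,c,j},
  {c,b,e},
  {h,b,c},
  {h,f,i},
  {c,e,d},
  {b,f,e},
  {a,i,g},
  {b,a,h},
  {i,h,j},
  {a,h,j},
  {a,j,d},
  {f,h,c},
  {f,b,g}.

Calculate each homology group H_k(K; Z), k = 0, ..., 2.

Take the total order a < b < c < d < e < f < g < h < i < j on the vertex set. Then K (dimension 2) consists of the simplices:

  0-simplices (10): a, b, c, d, e, f, g, h, i, j
  1-simplices (30): ab, ad, ag, ah, ai, aj, bc, be, bf, bg, bh, cd, ce, cf, cg, ch, cj, de, df, di, dj, ef, fg, fh, fi, gi, gj, hi, hj, ij
  2-simplices (20): abg, abh, adi, adj, agi, ahj, bce, bch, bef, bfg, cde, cdj, cfg, cfh, cgj, def, dfi, fhi, gij, hij

so the chain groups are C_0 ≅ Z^10, C_1 ≅ Z^30, C_2 ≅ Z^20.

The boundary map ∂_1: C_1 → C_0 is given by ∂[p,q] = [q] − [p].
As a 10×30 matrix over Z this has rank 9, with invariant factors (1,1,1,1,1,1,1,1,1).

∂_2: C_2 → C_1 acts by ∂[p,q,r] = [q,r] − [p,r] + [p,q]. For instance
  ∂abh = bh − ah + ab,
  ∂cfh = fh − ch + cf.
The 30×20 boundary matrix has rank 20 and Smith normal form diag(1,1,1,1,1,1,1,1,1,1,1,1,1,1,1,1,1,1,1,2).

Computing H_k = (kernel of ∂_k) / (image of ∂_{k+1}):

  H_0: rank C_0 − rank ∂_1 = 10 − 9 = 1, and the invariant factors of ∂_1 are all 1, so H_0 = Z.
  H_1: rank ker ∂_1 − rank ∂_2 = (30 − 9) − 20 = 1, and ∂_2 has invariant factor 2 > 1, so H_1 = Z ⊕ Z/2.
  H_2: rank ker ∂_2 − rank ∂_3 = (20 − 20) − 0 = 0, and there is no ∂_3, so H_2 = 0.

As a check, the Euler characteristic is 10 − 30 + 20 = 0, which agrees with 1 − 1 + 0 = 0.

H_0 = Z,  H_1 = Z ⊕ Z/2,  H_2 = 0.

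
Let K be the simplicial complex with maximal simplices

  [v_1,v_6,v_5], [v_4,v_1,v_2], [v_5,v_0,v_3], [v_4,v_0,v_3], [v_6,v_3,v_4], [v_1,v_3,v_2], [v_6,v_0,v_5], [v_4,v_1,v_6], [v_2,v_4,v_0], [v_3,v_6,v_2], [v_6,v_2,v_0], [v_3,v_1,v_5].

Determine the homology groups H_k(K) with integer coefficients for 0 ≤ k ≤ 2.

H_0 = Z,  H_1 = Z/2,  H_2 = 0.

Fix the vertex order v_0 < v_1 < v_2 < v_3 < v_4 < v_5 < v_6 and write every simplex with vertices in increasing order. Then dim K = 2 and the simplices of K are:

  0-simplices (7): [v_0], [v_1], [v_2], [v_3], [v_4], [v_5], [v_6]
  1-simplices (18): (18 of them)
  2-simplices (12): (12 of them)

so the chain groups are C_0 ≅ Z^7, C_1 ≅ Z^18, C_2 ≅ Z^12.

∂_1: C_1 → C_0 maps an edge to its endpoints' difference, ∂[p,q] = q − p.
As a 7×18 matrix over Z this has rank 6, with invariant factors (1,1,1,1,1,1).

The boundary map ∂_2: C_2 → C_1 sends each 2-simplex [p,q,r] to [q,r] − [p,r] + [p,q]. For instance
  ∂[v_0,v_3,v_4] = [v_3,v_4] − [v_0,v_4] + [v_0,v_3],
  ∂[v_1,v_3,v_5] = [v_3,v_5] − [v_1,v_5] + [v_1,v_3].
The 18×12 boundary matrix has rank 12 and Smith normal form diag(1,1,1,1,1,1,1,1,1,1,1,2).

Now H_k = ker ∂_k / im ∂_{k+1}, so:

  H_0: rank C_0 − rank ∂_1 = 7 − 6 = 1, and the invariant factors of ∂_1 are all 1, so H_0 ≅ Z.
  H_1: rank ker ∂_1 − rank ∂_2 = (18 − 6) − 12 = 0, and ∂_2 has invariant factor 2 > 1, so H_1 ≅ Z/2.
  H_2: rank ker ∂_2 − rank ∂_3 = (12 − 12) − 0 = 0, and there is no ∂_3, so H_2 ≅ 0.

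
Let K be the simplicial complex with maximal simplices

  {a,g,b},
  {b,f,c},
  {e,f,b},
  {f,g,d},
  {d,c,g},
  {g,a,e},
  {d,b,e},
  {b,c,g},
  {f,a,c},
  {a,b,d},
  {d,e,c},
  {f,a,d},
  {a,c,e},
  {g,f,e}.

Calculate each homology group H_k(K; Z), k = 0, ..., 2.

We work with the vertex ordering a < b < c < d < e < f < g. The simplices of K, each written with vertices in increasing order, are:

  0-simplices (7): a, b, c, d, e, f, g
  1-simplices (21): ab, ac, ad, ae, af, ag, bc, bd, be, bf, bg, cd, ce, cf, cg, de, df, dg, ef, eg, fg
  2-simplices (14): abd, abg, ace, acf, adf, aeg, bcf, bcg, bde, bef, cde, cdg, dfg, efg

Hence C_0 ≅ Z^7, C_1 ≅ Z^21, C_2 ≅ Z^14.

The boundary map ∂_1: C_1 → C_0 maps an edge to its endpoints' difference, ∂[p,q] = q − p.
This gives a 7×21 integer matrix of rank 6; reducing to Smith normal form yields diagonal entries (1,1,1,1,1,1).

The boundary map ∂_2: C_2 → C_1 maps a triangle to the signed sum of its edges. For instance
  ∂bef = ef − bf + be,
  ∂dfg = fg − dg + df.
The resulting 21×14 matrix has rank 13, and its Smith normal form has invariant factors (1,1,1,1,1,1,1,1,1,1,1,1,1).

Reading off H_k = ker ∂_k / im ∂_{k+1}:

  H_0: rank C_0 − rank ∂_1 = 7 − 6 = 1, and the invariant factors of ∂_1 are all 1, so H_0 = Z.
  H_1: rank ker ∂_1 − rank ∂_2 = (21 − 6) − 13 = 2, and the invariant factors of ∂_2 are all 1, so H_1 = Z^2.
  H_2: rank ker ∂_2 − rank ∂_3 = (14 − 13) − 0 = 1, and there is no ∂_3, so H_2 = Z.

H_0 ≅ Z,  H_1 ≅ Z^2,  H_2 ≅ Z.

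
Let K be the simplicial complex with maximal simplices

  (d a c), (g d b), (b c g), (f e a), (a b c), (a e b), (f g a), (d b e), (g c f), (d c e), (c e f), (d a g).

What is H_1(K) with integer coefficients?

Fix the vertex order a < b < c < d < e < f < g and write every simplex with vertices in increasing order. Then dim K = 2 and the simplices of K are:

  0-simplices (7): a, b, c, d, e, f, g
  1-simplices (18): ab, ac, ad, ae, af, ag, bc, bd, be, bg, cd, ce, cf, cg, de, dg, ef, fg
  2-simplices (12): abc, abe, acd, adg, aef, afg, bcg, bde, bdg, cde, cef, cfg

giving chain groups C_0 ≅ Z^7, C_1 ≅ Z^18, C_2 ≅ Z^12.

The boundary map ∂_1: C_1 → C_0 sends each edge [p,q] (with p < q) to q − p. For instance
  ∂fg = g − f.
As a 7×18 matrix over Z this has rank 6, with invariant factors (1,1,1,1,1,1).

The boundary map ∂_2: C_2 → C_1 maps a triangle to the signed sum of its edges. For instance
  ∂bde = de − be + bd,
  ∂abc = bc − ac + ab.
As a 18×12 matrix over Z this has rank 12, with invariant factors (1,1,1,1,1,1,1,1,1,1,1,2).

From H_k ≅ ker(∂_k) / im(∂_{k+1}) we obtain:

  H_1: rank ker ∂_1 − rank ∂_2 = (18 − 6) − 12 = 0, and ∂_2 has invariant factor 2 > 1, so H_1 ≅ Z_2.

(K is a triangulation of the real projective plane RP^2.)

H_1 ≅ Z_2.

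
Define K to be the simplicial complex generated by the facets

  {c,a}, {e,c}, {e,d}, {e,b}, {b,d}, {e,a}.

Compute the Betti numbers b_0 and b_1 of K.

b_0 = 1, b_1 = 2.

Take the total order a < b < c < d < e on the vertex set. Then K (dimension 1) consists of the simplices:

  0-simplices (5): a, b, c, d, e
  1-simplices (6): ac, ae, bd, be, ce, de

giving chain groups C_0 ≅ Z^5, C_1 ≅ Z^6.

The boundary map ∂_1: C_1 → C_0 maps an edge to its endpoints' difference, ∂[p,q] = q − p. For instance
  ∂ac = c − a.
As a 5×6 matrix over Z this has rank 4, with invariant factors (1,1,1,1).

Reading off H_k = ker ∂_k / im ∂_{k+1}:

  H_0: rank C_0 − rank ∂_1 = 5 − 4 = 1, and the invariant factors of ∂_1 are all 1, so H_0 ≅ Z.
  H_1: rank ker ∂_1 − rank ∂_2 = (6 − 4) − 0 = 2, and there is no ∂_2, so H_1 ≅ Z^2.

As a check, the Euler characteristic is 5 − 6 = -1, which agrees with 1 − 2 = -1.
(K is a triangulation of a wedge of 2 circles.)

Hence the Betti numbers are b_0 = 1, b_1 = 2.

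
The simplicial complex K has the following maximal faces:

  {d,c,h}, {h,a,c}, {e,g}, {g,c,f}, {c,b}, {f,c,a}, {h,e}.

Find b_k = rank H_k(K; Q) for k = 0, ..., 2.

b_0 = 1, b_1 = 1, b_2 = 0.

Order the vertices as a < b < c < d < e < f < g < h. Listing each simplex with vertices in this order, K has dimension 2 with simplices:

  0-simplices (8): a, b, c, d, e, f, g, h
  1-simplices (12): ac, af, ah, bc, cd, cf, cg, ch, dh, eg, eh, fg
  2-simplices (4): acf, ach, cdh, cfg

so the chain groups are C_0 ≅ Z^8, C_1 ≅ Z^12, C_2 ≅ Z^4.

∂_1: C_1 → C_0 is given by ∂[p,q] = [q] − [p]. For instance
  ∂ac = c − a.
The resulting 8×12 matrix has rank 7, and its Smith normal form has invariant factors (1,1,1,1,1,1,1).

∂_2: C_2 → C_1 sends each 2-simplex [p,q,r] to [q,r] − [p,r] + [p,q]. For instance
  ∂ach = ch − ah + ac,
  ∂cfg = fg − cg + cf.
The resulting 12×4 matrix has rank 4, and its Smith normal form has invariant factors (1,1,1,1).

Reading off H_k = ker ∂_k / im ∂_{k+1}:

  H_0: rank C_0 − rank ∂_1 = 8 − 7 = 1, and the invariant factors of ∂_1 are all 1, so H_0 ≅ Z.
  H_1: rank ker ∂_1 − rank ∂_2 = (12 − 7) − 4 = 1, and the invariant factors of ∂_2 are all 1, so H_1 ≅ Z.
  H_2: rank ker ∂_2 − rank ∂_3 = (4 − 4) − 0 = 0, and there is no ∂_3, so H_2 ≅ 0.

Hence the Betti numbers are b_0 = 1, b_1 = 1, b_2 = 0.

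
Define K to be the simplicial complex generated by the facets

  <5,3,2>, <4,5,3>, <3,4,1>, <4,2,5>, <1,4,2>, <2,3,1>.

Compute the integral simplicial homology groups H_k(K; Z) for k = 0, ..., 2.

H_0 = Z,  H_1 = 0,  H_2 = Z.

Order the vertices as 1 < 2 < 3 < 4 < 5. Listing each simplex with vertices in this order, K has dimension 2 with simplices:

  0-simplices (5): [1], [2], [3], [4], [5]
  1-simplices (9): [1,2], [1,3], [1,4], [2,3], [2,4], [2,5], [3,4], [3,5], [4,5]
  2-simplices (6): [1,2,3], [1,2,4], [1,3,4], [2,3,5], [2,4,5], [3,4,5]

Hence C_0 ≅ Z^5, C_1 ≅ Z^9, C_2 ≅ Z^6.

The boundary map ∂_1: C_1 → C_0 is given by ∂[p,q] = [q] − [p]. For instance
  ∂[2,5] = [5] − [2].
As a 5×9 matrix over Z this has rank 4, with invariant factors (1,1,1,1).

∂_2: C_2 → C_1 sends each 2-simplex [p,q,r] to [q,r] − [p,r] + [p,q]. For instance
  ∂[3,4,5] = [4,5] − [3,5] + [3,4],
  ∂[1,2,4] = [2,4] − [1,4] + [1,2].
This gives a 9×6 integer matrix of rank 5; reducing to Smith normal form yields diagonal entries (1,1,1,1,1).

Now H_k = ker ∂_k / im ∂_{k+1}, so:

  H_0: rank C_0 − rank ∂_1 = 5 − 4 = 1, and the invariant factors of ∂_1 are all 1, so H_0 ≅ Z.
  H_1: rank ker ∂_1 − rank ∂_2 = (9 − 4) − 5 = 0, and the invariant factors of ∂_2 are all 1, so H_1 ≅ 0.
  H_2: rank ker ∂_2 − rank ∂_3 = (6 − 5) − 0 = 1, and there is no ∂_3, so H_2 ≅ Z.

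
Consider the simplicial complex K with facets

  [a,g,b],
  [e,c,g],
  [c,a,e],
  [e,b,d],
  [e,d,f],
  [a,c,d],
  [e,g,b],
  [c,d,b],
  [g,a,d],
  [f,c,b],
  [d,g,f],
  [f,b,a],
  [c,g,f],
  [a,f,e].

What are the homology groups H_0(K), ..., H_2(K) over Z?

Order the vertices as a < b < c < d < e < f < g. Listing each simplex with vertices in this order, K has dimension 2 with simplices:

  0-simplices (7): a, b, c, d, e, f, g
  1-simplices (21): ab, ac, ad, ae, af, ag, bc, bd, be, bf, bg, cd, ce, cf, cg, de, df, dg, ef, eg, fg
  2-simplices (14): abf, abg, acd, ace, adg, aef, bcd, bcf, bde, beg, ceg, cfg, def, dfg

so the chain groups are C_0 ≅ Z^7, C_1 ≅ Z^21, C_2 ≅ Z^14.

The boundary map ∂_1: C_1 → C_0 maps an edge to its endpoints' difference, ∂[p,q] = q − p. For instance
  ∂cg = g − c.
The resulting 7×21 matrix has rank 6, and its Smith normal form has invariant factors (1,1,1,1,1,1).

The boundary map ∂_2: C_2 → C_1 acts by ∂[p,q,r] = [q,r] − [p,r] + [p,q]. For instance
  ∂ceg = eg − cg + ce,
  ∂bcd = cd − bd + bc.
As a 21×14 matrix over Z this has rank 13, with invariant factors (1,1,1,1,1,1,1,1,1,1,1,1,1).

Reading off H_k = ker ∂_k / im ∂_{k+1}:

  H_0: rank C_0 − rank ∂_1 = 7 − 6 = 1, and the invariant factors of ∂_1 are all 1, so H_0 = Z.
  H_1: rank ker ∂_1 − rank ∂_2 = (21 − 6) − 13 = 2, and the invariant factors of ∂_2 are all 1, so H_1 = Z^2.
  H_2: rank ker ∂_2 − rank ∂_3 = (14 − 13) − 0 = 1, and there is no ∂_3, so H_2 = Z.

As a check, the Euler characteristic is 7 − 21 + 14 = 0, which agrees with 1 − 2 + 1 = 0.

H_0 ≅ Z,  H_1 ≅ Z^2,  H_2 ≅ Z.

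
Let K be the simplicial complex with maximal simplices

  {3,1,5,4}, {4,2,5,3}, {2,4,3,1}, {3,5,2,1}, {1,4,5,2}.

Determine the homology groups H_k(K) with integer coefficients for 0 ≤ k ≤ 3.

H_0 ≅ Z,  H_1 = 0,  H_2 = 0,  H_3 ≅ Z.

Order the vertices as 1 < 2 < 3 < 4 < 5. Listing each simplex with vertices in this order, K has dimension 3 with simplices:

  0-simplices (5): [1], [2], [3], [4], [5]
  1-simplices (10): [1,2], [1,3], [1,4], [1,5], [2,3], [2,4], [2,5], [3,4], [3,5], [4,5]
  2-simplices (10): [1,2,3], [1,2,4], [1,2,5], [1,3,4], [1,3,5], [1,4,5], [2,3,4], [2,3,5], [2,4,5], [3,4,5]
  3-simplices (5): [1,2,3,4], [1,2,3,5], [1,2,4,5], [1,3,4,5], [2,3,4,5]

giving chain groups C_0 ≅ Z^5, C_1 ≅ Z^10, C_2 ≅ Z^10, C_3 ≅ Z^5.

The boundary map ∂_1: C_1 → C_0 sends each edge [p,q] (with p < q) to q − p. For instance
  ∂[2,5] = [5] − [2].
This gives a 5×10 integer matrix of rank 4; reducing to Smith normal form yields diagonal entries (1,1,1,1).

The boundary map ∂_2: C_2 → C_1 sends each 2-simplex [p,q,r] to [q,r] − [p,r] + [p,q]. For instance
  ∂[1,2,3] = [2,3] − [1,3] + [1,2],
  ∂[1,3,5] = [3,5] − [1,5] + [1,3].
As a 10×10 matrix over Z this has rank 6, with invariant factors (1,1,1,1,1,1).

Boundary ∂_3: C_3 → C_2 sends each 3-simplex σ to the alternating sum Σ_i (−1)^i (σ with its i-th vertex removed). For instance
  ∂[1,2,3,4] = [2,3,4] − [1,3,4] + [1,2,4] − [1,2,3],
  ∂[2,3,4,5] = [3,4,5] − [2,4,5] + [2,3,5] − [2,3,4].
This gives a 10×5 integer matrix of rank 4; reducing to Smith normal form yields diagonal entries (1,1,1,1).

Now H_k = ker ∂_k / im ∂_{k+1}, so:

  H_0: rank C_0 − rank ∂_1 = 5 − 4 = 1, and the invariant factors of ∂_1 are all 1, so H_0 = Z.
  H_1: rank ker ∂_1 − rank ∂_2 = (10 − 4) − 6 = 0, and the invariant factors of ∂_2 are all 1, so H_1 = 0.
  H_2: rank ker ∂_2 − rank ∂_3 = (10 − 6) − 4 = 0, and the invariant factors of ∂_3 are all 1, so H_2 = 0.
  H_3: rank ker ∂_3 − rank ∂_4 = (5 − 4) − 0 = 1, and there is no ∂_4, so H_3 = Z.

(K is a triangulation of the 3-sphere S^3.)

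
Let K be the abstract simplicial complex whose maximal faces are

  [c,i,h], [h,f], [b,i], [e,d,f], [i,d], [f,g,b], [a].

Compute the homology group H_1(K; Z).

Order the vertices as a < b < c < d < e < f < g < h < i. Listing each simplex with vertices in this order, K has dimension 2 with simplices:

  0-simplices (9): a, b, c, d, e, f, g, h, i
  1-simplices (12): bf, bg, bi, ch, ci, de, df, di, ef, fg, fh, hi
  2-simplices (3): bfg, chi, def

Hence C_0 ≅ Z^9, C_1 ≅ Z^12, C_2 ≅ Z^3.

∂_1: C_1 → C_0 is given by ∂[p,q] = [q] − [p].
This gives a 9×12 integer matrix of rank 7; reducing to Smith normal form yields diagonal entries (1,1,1,1,1,1,1).

∂_2: C_2 → C_1 maps a triangle to the signed sum of its edges. For instance
  ∂bfg = fg − bg + bf,
  ∂chi = hi − ci + ch.
The resulting 12×3 matrix has rank 3, and its Smith normal form has invariant factors (1,1,1).

Reading off H_k = ker ∂_k / im ∂_{k+1}:

  H_1: rank ker ∂_1 − rank ∂_2 = (12 − 7) − 3 = 2, and the invariant factors of ∂_2 are all 1, so H_1 ≅ Z^2.

H_1 = Z^2.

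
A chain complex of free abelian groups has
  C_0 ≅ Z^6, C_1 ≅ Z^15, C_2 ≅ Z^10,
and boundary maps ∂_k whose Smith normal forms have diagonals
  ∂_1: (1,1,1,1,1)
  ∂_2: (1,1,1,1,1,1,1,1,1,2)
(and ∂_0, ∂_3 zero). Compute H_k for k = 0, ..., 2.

H_0 ≅ Z,  H_1 ≅ Z/2,  H_2 = 0.

H_0: b_0 = 6 − 0 − 5 = 1; torsion from ∂_1 factors > 1: none. So H_0 ≅ Z.
H_1: b_1 = 15 − 5 − 10 = 0; torsion from ∂_2 factors > 1: [2]. So H_1 ≅ Z/2.
H_2: b_2 = 10 − 10 − 0 = 0; torsion from ∂_3 factors > 1: none. So H_2 ≅ 0.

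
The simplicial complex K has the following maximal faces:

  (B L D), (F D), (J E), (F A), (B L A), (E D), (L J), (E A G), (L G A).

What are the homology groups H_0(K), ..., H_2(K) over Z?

Fix the vertex order A < B < D < E < F < G < J < L and write every simplex with vertices in increasing order. Then dim K = 2 and the simplices of K are:

  0-simplices (8): A, B, D, E, F, G, J, L
  1-simplices (14): AB, AE, AF, AG, AL, BD, BL, DE, DF, DL, EG, EJ, GL, JL
  2-simplices (4): ABL, AEG, AGL, BDL

so the chain groups are C_0 ≅ Z^8, C_1 ≅ Z^14, C_2 ≅ Z^4.

∂_1: C_1 → C_0 maps an edge to its endpoints' difference, ∂[p,q] = q − p. For instance
  ∂DL = L − D.
As a 8×14 matrix over Z this has rank 7, with invariant factors (1,1,1,1,1,1,1).

∂_2: C_2 → C_1 acts by ∂[p,q,r] = [q,r] − [p,r] + [p,q]. For instance
  ∂AGL = GL − AL + AG,
  ∂ABL = BL − AL + AB.
As a 14×4 matrix over Z this has rank 4, with invariant factors (1,1,1,1).

From H_k ≅ ker(∂_k) / im(∂_{k+1}) we obtain:

  H_0: rank C_0 − rank ∂_1 = 8 − 7 = 1, and the invariant factors of ∂_1 are all 1, so H_0 = Z.
  H_1: rank ker ∂_1 − rank ∂_2 = (14 − 7) − 4 = 3, and the invariant factors of ∂_2 are all 1, so H_1 = Z^3.
  H_2: rank ker ∂_2 − rank ∂_3 = (4 − 4) − 0 = 0, and there is no ∂_3, so H_2 = 0.

H_0 ≅ Z,  H_1 ≅ Z^3,  H_2 = 0.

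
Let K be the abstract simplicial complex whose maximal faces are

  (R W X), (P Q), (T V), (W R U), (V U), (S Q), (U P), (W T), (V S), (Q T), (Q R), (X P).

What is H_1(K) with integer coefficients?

H_1 = Z^5.

Fix the vertex order P < Q < R < S < T < U < V < W < X and write every simplex with vertices in increasing order. Then dim K = 2 and the simplices of K are:

  0-simplices (9): P, Q, R, S, T, U, V, W, X
  1-simplices (15): PQ, PU, PX, QR, QS, QT, RU, RW, RX, SV, TV, TW, UV, UW, WX
  2-simplices (2): RUW, RWX

giving chain groups C_0 ≅ Z^9, C_1 ≅ Z^15, C_2 ≅ Z^2.

∂_1: C_1 → C_0 sends each edge [p,q] (with p < q) to q − p. For instance
  ∂RU = U − R.
This gives a 9×15 integer matrix of rank 8; reducing to Smith normal form yields diagonal entries (1,1,1,1,1,1,1,1).

∂_2: C_2 → C_1 acts by ∂[p,q,r] = [q,r] − [p,r] + [p,q]. For instance
  ∂RUW = UW − RW + RU,
  ∂RWX = WX − RX + RW.
The resulting 15×2 matrix has rank 2, and its Smith normal form has invariant factors (1,1).

From H_k ≅ ker(∂_k) / im(∂_{k+1}) we obtain:

  H_1: rank ker ∂_1 − rank ∂_2 = (15 − 8) − 2 = 5, and the invariant factors of ∂_2 are all 1, so H_1 ≅ Z^5.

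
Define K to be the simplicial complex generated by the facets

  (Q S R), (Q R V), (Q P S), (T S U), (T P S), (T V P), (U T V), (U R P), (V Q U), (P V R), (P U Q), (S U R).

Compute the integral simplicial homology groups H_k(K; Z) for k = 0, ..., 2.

Order the vertices as P < Q < R < S < T < U < V. Listing each simplex with vertices in this order, K has dimension 2 with simplices:

  0-simplices (7): P, Q, R, S, T, U, V
  1-simplices (18): PQ, PR, PS, PT, PU, PV, QR, QS, QU, QV, RS, RU, RV, ST, SU, TU, TV, UV
  2-simplices (12): PQS, PQU, PRU, PRV, PST, PTV, QRS, QRV, QUV, RSU, STU, TUV

giving chain groups C_0 ≅ Z^7, C_1 ≅ Z^18, C_2 ≅ Z^12.

The boundary map ∂_1: C_1 → C_0 is given by ∂[p,q] = [q] − [p].
The resulting 7×18 matrix has rank 6, and its Smith normal form has invariant factors (1,1,1,1,1,1).

The boundary map ∂_2: C_2 → C_1 sends each 2-simplex [p,q,r] to [q,r] − [p,r] + [p,q]. For instance
  ∂TUV = UV − TV + TU,
  ∂QUV = UV − QV + QU.
This gives a 18×12 integer matrix of rank 12; reducing to Smith normal form yields diagonal entries (1,1,1,1,1,1,1,1,1,1,1,2).

From H_k ≅ ker(∂_k) / im(∂_{k+1}) we obtain:

  H_0: rank C_0 − rank ∂_1 = 7 − 6 = 1, and the invariant factors of ∂_1 are all 1, so H_0 = Z.
  H_1: rank ker ∂_1 − rank ∂_2 = (18 − 6) − 12 = 0, and ∂_2 has invariant factor 2 > 1, so H_1 = Z/2.
  H_2: rank ker ∂_2 − rank ∂_3 = (12 − 12) − 0 = 0, and there is no ∂_3, so H_2 = 0.

(K is a triangulation of the real projective plane RP^2.)

H_0 ≅ Z,  H_1 ≅ Z/2,  H_2 = 0.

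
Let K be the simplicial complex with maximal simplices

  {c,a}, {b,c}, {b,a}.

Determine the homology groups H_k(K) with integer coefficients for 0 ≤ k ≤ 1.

H_0 ≅ Z,  H_1 ≅ Z.

Fix the vertex order a < b < c and write every simplex with vertices in increasing order. Then dim K = 1 and the simplices of K are:

  0-simplices (3): a, b, c
  1-simplices (3): ab, ac, bc

so the chain groups are C_0 ≅ Z^3, C_1 ≅ Z^3.

The boundary map ∂_1: C_1 → C_0 maps an edge to its endpoints' difference, ∂[p,q] = q − p.
The 3×3 boundary matrix has rank 2 and Smith normal form diag(1,1).

Computing H_k = (kernel of ∂_k) / (image of ∂_{k+1}):

  H_0: rank C_0 − rank ∂_1 = 3 − 2 = 1, and the invariant factors of ∂_1 are all 1, so H_0 = Z.
  H_1: rank ker ∂_1 − rank ∂_2 = (3 − 2) − 0 = 1, and there is no ∂_2, so H_1 = Z.

As a check, the Euler characteristic is 3 − 3 = 0, which agrees with 1 − 1 = 0.
(K is a triangulation of the circle S^1.)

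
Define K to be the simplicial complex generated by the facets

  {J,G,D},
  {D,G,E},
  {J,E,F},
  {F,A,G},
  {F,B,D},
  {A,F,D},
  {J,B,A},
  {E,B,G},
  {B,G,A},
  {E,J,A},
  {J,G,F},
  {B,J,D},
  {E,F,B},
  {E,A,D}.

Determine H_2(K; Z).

H_2 = Z.

K has 7 vertices, 21 edges, 14 triangles.
rank ∂_2 = 13, rank ∂_3 = 0 ⇒ b_2 = 14 − 13 − 0 = 1. So H_2 = Z.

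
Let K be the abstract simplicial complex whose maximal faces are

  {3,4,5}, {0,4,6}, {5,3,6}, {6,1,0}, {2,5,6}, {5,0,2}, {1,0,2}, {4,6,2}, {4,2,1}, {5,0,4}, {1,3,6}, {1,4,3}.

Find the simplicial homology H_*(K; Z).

Take the total order 0 < 1 < 2 < 3 < 4 < 5 < 6 on the vertex set. Then K (dimension 2) consists of the simplices:

  0-simplices (7): [0], [1], [2], [3], [4], [5], [6]
  1-simplices (18): [0,1], [0,2], [0,4], [0,5], [0,6], [1,2], [1,3], [1,4], [1,6], [2,4], [2,5], [2,6], [3,4], [3,5], [3,6], [4,5], [4,6], [5,6]
  2-simplices (12): [0,1,2], [0,1,6], [0,2,5], [0,4,5], [0,4,6], [1,2,4], [1,3,4], [1,3,6], [2,4,6], [2,5,6], [3,4,5], [3,5,6]

so the chain groups are C_0 ≅ Z^7, C_1 ≅ Z^18, C_2 ≅ Z^12.

∂_1: C_1 → C_0 maps an edge to its endpoints' difference, ∂[p,q] = q − p.
As a 7×18 matrix over Z this has rank 6, with invariant factors (1,1,1,1,1,1).

Boundary ∂_2: C_2 → C_1 maps a triangle to the signed sum of its edges. For instance
  ∂[0,1,6] = [1,6] − [0,6] + [0,1],
  ∂[0,4,6] = [4,6] − [0,6] + [0,4].
The resulting 18×12 matrix has rank 12, and its Smith normal form has invariant factors (1,1,1,1,1,1,1,1,1,1,1,2).

Reading off H_k = ker ∂_k / im ∂_{k+1}:

  H_0: rank C_0 − rank ∂_1 = 7 − 6 = 1, and the invariant factors of ∂_1 are all 1, so H_0 ≅ Z.
  H_1: rank ker ∂_1 − rank ∂_2 = (18 − 6) − 12 = 0, and ∂_2 has invariant factor 2 > 1, so H_1 ≅ Z/2.
  H_2: rank ker ∂_2 − rank ∂_3 = (12 − 12) − 0 = 0, and there is no ∂_3, so H_2 ≅ 0.

As a check, the Euler characteristic is 7 − 18 + 12 = 1, which agrees with 1 − 0 + 0 = 1.

H_0 ≅ Z,  H_1 ≅ Z/2,  H_2 = 0.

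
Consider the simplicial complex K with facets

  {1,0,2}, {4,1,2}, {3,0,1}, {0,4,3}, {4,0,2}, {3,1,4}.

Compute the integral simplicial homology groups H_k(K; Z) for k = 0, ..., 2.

H_0 = Z,  H_1 = 0,  H_2 = Z.

K has 5 vertices, 9 edges, 6 triangles.
rank ∂_0 = 0, rank ∂_1 = 4 ⇒ b_0 = 5 − 0 − 4 = 1; all invariant factors of ∂_1 are 1 so no torsion. So H_0 ≅ Z.
rank ∂_1 = 4, rank ∂_2 = 5 ⇒ b_1 = 9 − 4 − 5 = 0; all invariant factors of ∂_2 are 1 so no torsion. So H_1 ≅ 0.
rank ∂_2 = 5, rank ∂_3 = 0 ⇒ b_2 = 6 − 5 − 0 = 1. So H_2 ≅ Z.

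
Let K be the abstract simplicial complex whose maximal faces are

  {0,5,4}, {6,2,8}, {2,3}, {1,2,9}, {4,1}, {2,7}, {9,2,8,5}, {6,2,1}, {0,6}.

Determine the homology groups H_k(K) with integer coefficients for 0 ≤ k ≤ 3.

Order the vertices as 0 < 1 < 2 < 3 < 4 < 5 < 6 < 7 < 8 < 9. Listing each simplex with vertices in this order, K has dimension 3 with simplices:

  0-simplices (10): [0], [1], [2], [3], [4], [5], [6], [7], [8], [9]
  1-simplices (18): [0,4], [0,5], [0,6], [1,2], [1,4], [1,6], [1,9], [2,3], [2,5], [2,6], [2,7], [2,8], [2,9], [4,5], [5,8], [5,9], [6,8], [8,9]
  2-simplices (8): [0,4,5], [1,2,6], [1,2,9], [2,5,8], [2,5,9], [2,6,8], [2,8,9], [5,8,9]
  3-simplices (1): [2,5,8,9]

Hence C_0 ≅ Z^10, C_1 ≅ Z^18, C_2 ≅ Z^8, C_3 ≅ Z^1.

The boundary map ∂_1: C_1 → C_0 sends each edge [p,q] (with p < q) to q − p.
This gives a 10×18 integer matrix of rank 9; reducing to Smith normal form yields diagonal entries (1,1,1,1,1,1,1,1,1).

Boundary ∂_2: C_2 → C_1 acts by ∂[p,q,r] = [q,r] − [p,r] + [p,q]. For instance
  ∂[2,5,8] = [5,8] − [2,8] + [2,5],
  ∂[2,5,9] = [5,9] − [2,9] + [2,5].
The 18×8 boundary matrix has rank 7 and Smith normal form diag(1,1,1,1,1,1,1).

∂_3: C_3 → C_2 sends each 3-simplex σ to the alternating sum Σ_i (−1)^i (σ with its i-th vertex removed). For instance
  ∂[2,5,8,9] = [5,8,9] − [2,8,9] + [2,5,9] − [2,5,8].
The resulting 8×1 matrix has rank 1, and its Smith normal form has invariant factors (1).

Computing H_k = (kernel of ∂_k) / (image of ∂_{k+1}):

  H_0: rank C_0 − rank ∂_1 = 10 − 9 = 1, and the invariant factors of ∂_1 are all 1, so H_0 = Z.
  H_1: rank ker ∂_1 − rank ∂_2 = (18 − 9) − 7 = 2, and the invariant factors of ∂_2 are all 1, so H_1 = Z^2.
  H_2: rank ker ∂_2 − rank ∂_3 = (8 − 7) − 1 = 0, and the invariant factors of ∂_3 are all 1, so H_2 = 0.
  H_3: rank ker ∂_3 − rank ∂_4 = (1 − 1) − 0 = 0, and there is no ∂_4, so H_3 = 0.

H_0 ≅ Z,  H_1 ≅ Z^2,  H_2 = 0,  H_3 = 0.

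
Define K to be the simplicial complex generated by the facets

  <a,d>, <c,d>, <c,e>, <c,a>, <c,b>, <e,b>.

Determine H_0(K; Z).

H_0 = Z.

Fix the vertex order a < b < c < d < e and write every simplex with vertices in increasing order. Then dim K = 1 and the simplices of K are:

  0-simplices (5): a, b, c, d, e
  1-simplices (6): ac, ad, bc, be, cd, ce

giving chain groups C_0 ≅ Z^5, C_1 ≅ Z^6.

Boundary ∂_1: C_1 → C_0 is given by ∂[p,q] = [q] − [p]. For instance
  ∂ad = d − a.
This gives a 5×6 integer matrix of rank 4; reducing to Smith normal form yields diagonal entries (1,1,1,1).

Reading off H_k = ker ∂_k / im ∂_{k+1}:

  H_0: rank C_0 − rank ∂_1 = 5 − 4 = 1, and the invariant factors of ∂_1 are all 1, so H_0 ≅ Z.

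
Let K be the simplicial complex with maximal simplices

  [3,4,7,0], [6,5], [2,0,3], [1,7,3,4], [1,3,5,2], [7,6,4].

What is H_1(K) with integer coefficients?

H_1 = Z.

Take the total order 0 < 1 < 2 < 3 < 4 < 5 < 6 < 7 on the vertex set. Then K (dimension 3) consists of the simplices:

  0-simplices (8): [0], [1], [2], [3], [4], [5], [6], [7]
  1-simplices (18): [0,2], [0,3], [0,4], [0,7], [1,2], [1,3], [1,4], [1,5], [1,7], [2,3], [2,5], [3,4], [3,5], [3,7], [4,6], [4,7], [5,6], [6,7]
  2-simplices (13): [0,2,3], [0,3,4], [0,3,7], [0,4,7], [1,2,3], [1,2,5], [1,3,4], [1,3,5], [1,3,7], [1,4,7], [2,3,5], [3,4,7], [4,6,7]
  3-simplices (3): [0,3,4,7], [1,2,3,5], [1,3,4,7]

Hence C_0 ≅ Z^8, C_1 ≅ Z^18, C_2 ≅ Z^13, C_3 ≅ Z^3.

Boundary ∂_1: C_1 → C_0 is given by ∂[p,q] = [q] − [p]. For instance
  ∂[3,7] = [7] − [3].
This gives a 8×18 integer matrix of rank 7; reducing to Smith normal form yields diagonal entries (1,1,1,1,1,1,1).

∂_2: C_2 → C_1 acts by ∂[p,q,r] = [q,r] − [p,r] + [p,q]. For instance
  ∂[1,2,5] = [2,5] − [1,5] + [1,2],
  ∂[0,3,4] = [3,4] − [0,4] + [0,3].
As a 18×13 matrix over Z this has rank 10, with invariant factors (1,1,1,1,1,1,1,1,1,1).

∂_3: C_3 → C_2 sends each 3-simplex σ to the alternating sum Σ_i (−1)^i (σ with its i-th vertex removed). For instance
  ∂[1,2,3,5] = [2,3,5] − [1,3,5] + [1,2,5] − [1,2,3],
  ∂[1,3,4,7] = [3,4,7] − [1,4,7] + [1,3,7] − [1,3,4].
The 13×3 boundary matrix has rank 3 and Smith normal form diag(1,1,1).

Computing H_k = (kernel of ∂_k) / (image of ∂_{k+1}):

  H_1: rank ker ∂_1 − rank ∂_2 = (18 − 7) − 10 = 1, and the invariant factors of ∂_2 are all 1, so H_1 ≅ Z.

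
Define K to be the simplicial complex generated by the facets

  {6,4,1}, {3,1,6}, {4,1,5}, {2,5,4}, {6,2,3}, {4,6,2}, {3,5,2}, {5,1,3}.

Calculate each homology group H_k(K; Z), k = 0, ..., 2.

H_0 ≅ Z,  H_1 = 0,  H_2 ≅ Z.

Take the total order 1 < 2 < 3 < 4 < 5 < 6 on the vertex set. Then K (dimension 2) consists of the simplices:

  0-simplices (6): [1], [2], [3], [4], [5], [6]
  1-simplices (12): [1,3], [1,4], [1,5], [1,6], [2,3], [2,4], [2,5], [2,6], [3,5], [3,6], [4,5], [4,6]
  2-simplices (8): [1,3,5], [1,3,6], [1,4,5], [1,4,6], [2,3,5], [2,3,6], [2,4,5], [2,4,6]

Hence C_0 ≅ Z^6, C_1 ≅ Z^12, C_2 ≅ Z^8.

Boundary ∂_1: C_1 → C_0 is given by ∂[p,q] = [q] − [p].
The resulting 6×12 matrix has rank 5, and its Smith normal form has invariant factors (1,1,1,1,1).

The boundary map ∂_2: C_2 → C_1 maps a triangle to the signed sum of its edges. For instance
  ∂[1,4,6] = [4,6] − [1,6] + [1,4],
  ∂[2,3,5] = [3,5] − [2,5] + [2,3].
This gives a 12×8 integer matrix of rank 7; reducing to Smith normal form yields diagonal entries (1,1,1,1,1,1,1).

Computing H_k = (kernel of ∂_k) / (image of ∂_{k+1}):

  H_0: rank C_0 − rank ∂_1 = 6 − 5 = 1, and the invariant factors of ∂_1 are all 1, so H_0 = Z.
  H_1: rank ker ∂_1 − rank ∂_2 = (12 − 5) − 7 = 0, and the invariant factors of ∂_2 are all 1, so H_1 = 0.
  H_2: rank ker ∂_2 − rank ∂_3 = (8 − 7) − 0 = 1, and there is no ∂_3, so H_2 = Z.

(K is a triangulation of the 2-sphere S^2.)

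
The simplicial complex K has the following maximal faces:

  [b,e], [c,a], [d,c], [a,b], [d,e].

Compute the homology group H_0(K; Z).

We work with the vertex ordering a < b < c < d < e. The simplices of K, each written with vertices in increasing order, are:

  0-simplices (5): a, b, c, d, e
  1-simplices (5): ab, ac, be, cd, de

so the chain groups are C_0 ≅ Z^5, C_1 ≅ Z^5.

∂_1: C_1 → C_0 is given by ∂[p,q] = [q] − [p]. For instance
  ∂cd = d − c.
The resulting 5×5 matrix has rank 4, and its Smith normal form has invariant factors (1,1,1,1).

Now H_k = ker ∂_k / im ∂_{k+1}, so:

  H_0: rank C_0 − rank ∂_1 = 5 − 4 = 1, and the invariant factors of ∂_1 are all 1, so H_0 = Z.

(K is a triangulation of the circle S^1.)

H_0 = Z.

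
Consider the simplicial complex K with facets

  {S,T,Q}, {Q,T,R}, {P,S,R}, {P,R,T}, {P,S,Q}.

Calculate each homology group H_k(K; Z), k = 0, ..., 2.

H_0 ≅ Z,  H_1 ≅ Z,  H_2 = 0.

K has 5 vertices, 10 edges, 5 triangles.
rank ∂_0 = 0, rank ∂_1 = 4 ⇒ b_0 = 5 − 0 − 4 = 1; all invariant factors of ∂_1 are 1 so no torsion. So H_0 ≅ Z.
rank ∂_1 = 4, rank ∂_2 = 5 ⇒ b_1 = 10 − 4 − 5 = 1; all invariant factors of ∂_2 are 1 so no torsion. So H_1 ≅ Z.
rank ∂_2 = 5, rank ∂_3 = 0 ⇒ b_2 = 5 − 5 − 0 = 0. So H_2 ≅ 0.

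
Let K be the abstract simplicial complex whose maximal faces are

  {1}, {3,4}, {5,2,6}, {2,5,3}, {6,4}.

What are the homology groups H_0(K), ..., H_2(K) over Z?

H_0 ≅ Z^2,  H_1 ≅ Z,  H_2 = 0.

Order the vertices as 1 < 2 < 3 < 4 < 5 < 6. Listing each simplex with vertices in this order, K has dimension 2 with simplices:

  0-simplices (6): [1], [2], [3], [4], [5], [6]
  1-simplices (7): [2,3], [2,5], [2,6], [3,4], [3,5], [4,6], [5,6]
  2-simplices (2): [2,3,5], [2,5,6]

so the chain groups are C_0 ≅ Z^6, C_1 ≅ Z^7, C_2 ≅ Z^2.

∂_1: C_1 → C_0 is given by ∂[p,q] = [q] − [p]. For instance
  ∂[3,4] = [4] − [3].
The 6×7 boundary matrix has rank 4 and Smith normal form diag(1,1,1,1).

The boundary map ∂_2: C_2 → C_1 maps a triangle to the signed sum of its edges. For instance
  ∂[2,5,6] = [5,6] − [2,6] + [2,5],
  ∂[2,3,5] = [3,5] − [2,5] + [2,3].
The resulting 7×2 matrix has rank 2, and its Smith normal form has invariant factors (1,1).

Computing H_k = (kernel of ∂_k) / (image of ∂_{k+1}):

  H_0: rank C_0 − rank ∂_1 = 6 − 4 = 2, and the invariant factors of ∂_1 are all 1, so H_0 ≅ Z^2.
  H_1: rank ker ∂_1 − rank ∂_2 = (7 − 4) − 2 = 1, and the invariant factors of ∂_2 are all 1, so H_1 ≅ Z.
  H_2: rank ker ∂_2 − rank ∂_3 = (2 − 2) − 0 = 0, and there is no ∂_3, so H_2 ≅ 0.

As a check, the Euler characteristic is 6 − 7 + 2 = 1, which agrees with 2 − 1 + 0 = 1.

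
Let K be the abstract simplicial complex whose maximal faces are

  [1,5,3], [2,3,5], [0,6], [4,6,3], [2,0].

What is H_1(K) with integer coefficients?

H_1 ≅ Z.

Fix the vertex order 0 < 1 < 2 < 3 < 4 < 5 < 6 and write every simplex with vertices in increasing order. Then dim K = 2 and the simplices of K are:

  0-simplices (7): [0], [1], [2], [3], [4], [5], [6]
  1-simplices (10): [0,2], [0,6], [1,3], [1,5], [2,3], [2,5], [3,4], [3,5], [3,6], [4,6]
  2-simplices (3): [1,3,5], [2,3,5], [3,4,6]

Hence C_0 ≅ Z^7, C_1 ≅ Z^10, C_2 ≅ Z^3.

∂_1: C_1 → C_0 is given by ∂[p,q] = [q] − [p].
The 7×10 boundary matrix has rank 6 and Smith normal form diag(1,1,1,1,1,1).

∂_2: C_2 → C_1 acts by ∂[p,q,r] = [q,r] − [p,r] + [p,q]. For instance
  ∂[1,3,5] = [3,5] − [1,5] + [1,3],
  ∂[3,4,6] = [4,6] − [3,6] + [3,4].
The 10×3 boundary matrix has rank 3 and Smith normal form diag(1,1,1).

Now H_k = ker ∂_k / im ∂_{k+1}, so:

  H_1: rank ker ∂_1 − rank ∂_2 = (10 − 6) − 3 = 1, and the invariant factors of ∂_2 are all 1, so H_1 = Z.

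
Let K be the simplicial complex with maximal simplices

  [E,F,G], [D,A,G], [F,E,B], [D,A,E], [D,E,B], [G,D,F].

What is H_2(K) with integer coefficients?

H_2 = 0.

We work with the vertex ordering A < B < D < E < F < G. The simplices of K, each written with vertices in increasing order, are:

  0-simplices (6): A, B, D, E, F, G
  1-simplices (12): AD, AE, AG, BD, BE, BF, DE, DF, DG, EF, EG, FG
  2-simplices (6): ADE, ADG, BDE, BEF, DFG, EFG

giving chain groups C_0 ≅ Z^6, C_1 ≅ Z^12, C_2 ≅ Z^6.

The boundary map ∂_1: C_1 → C_0 maps an edge to its endpoints' difference, ∂[p,q] = q − p.
This gives a 6×12 integer matrix of rank 5; reducing to Smith normal form yields diagonal entries (1,1,1,1,1).

The boundary map ∂_2: C_2 → C_1 maps a triangle to the signed sum of its edges. For instance
  ∂ADG = DG − AG + AD,
  ∂BDE = DE − BE + BD.
The resulting 12×6 matrix has rank 6, and its Smith normal form has invariant factors (1,1,1,1,1,1).

From H_k ≅ ker(∂_k) / im(∂_{k+1}) we obtain:

  H_2: rank ker ∂_2 − rank ∂_3 = (6 − 6) − 0 = 0, and there is no ∂_3, so H_2 ≅ 0.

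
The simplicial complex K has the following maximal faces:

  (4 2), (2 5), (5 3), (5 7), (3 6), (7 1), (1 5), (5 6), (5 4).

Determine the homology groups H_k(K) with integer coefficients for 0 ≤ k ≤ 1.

H_0 = Z,  H_1 = Z^3.

Order the vertices as 1 < 2 < 3 < 4 < 5 < 6 < 7. Listing each simplex with vertices in this order, K has dimension 1 with simplices:

  0-simplices (7): [1], [2], [3], [4], [5], [6], [7]
  1-simplices (9): [1,5], [1,7], [2,4], [2,5], [3,5], [3,6], [4,5], [5,6], [5,7]

giving chain groups C_0 ≅ Z^7, C_1 ≅ Z^9.

The boundary map ∂_1: C_1 → C_0 is given by ∂[p,q] = [q] − [p]. For instance
  ∂[5,6] = [6] − [5].
The resulting 7×9 matrix has rank 6, and its Smith normal form has invariant factors (1,1,1,1,1,1).

Now H_k = ker ∂_k / im ∂_{k+1}, so:

  H_0: rank C_0 − rank ∂_1 = 7 − 6 = 1, and the invariant factors of ∂_1 are all 1, so H_0 ≅ Z.
  H_1: rank ker ∂_1 − rank ∂_2 = (9 − 6) − 0 = 3, and there is no ∂_2, so H_1 ≅ Z^3.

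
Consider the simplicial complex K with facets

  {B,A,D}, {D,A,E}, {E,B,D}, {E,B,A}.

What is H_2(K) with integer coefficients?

K has 4 vertices, 6 edges, 4 triangles.
rank ∂_2 = 3, rank ∂_3 = 0 ⇒ b_2 = 4 − 3 − 0 = 1. So H_2 = Z.

H_2 = Z.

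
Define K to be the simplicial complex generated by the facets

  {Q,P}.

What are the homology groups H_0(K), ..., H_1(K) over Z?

H_0 ≅ Z,  H_1 = 0.

K has 2 vertices, 1 edge.
rank ∂_0 = 0, rank ∂_1 = 1 ⇒ b_0 = 2 − 0 − 1 = 1; all invariant factors of ∂_1 are 1 so no torsion. So H_0 ≅ Z.
rank ∂_1 = 1, rank ∂_2 = 0 ⇒ b_1 = 1 − 1 − 0 = 0. So H_1 ≅ 0.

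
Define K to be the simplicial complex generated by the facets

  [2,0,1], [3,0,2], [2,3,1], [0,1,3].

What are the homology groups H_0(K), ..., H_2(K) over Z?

H_0 = Z,  H_1 = 0,  H_2 = Z.

Take the total order 0 < 1 < 2 < 3 on the vertex set. Then K (dimension 2) consists of the simplices:

  0-simplices (4): [0], [1], [2], [3]
  1-simplices (6): [0,1], [0,2], [0,3], [1,2], [1,3], [2,3]
  2-simplices (4): [0,1,2], [0,1,3], [0,2,3], [1,2,3]

giving chain groups C_0 ≅ Z^4, C_1 ≅ Z^6, C_2 ≅ Z^4.

∂_1: C_1 → C_0 maps an edge to its endpoints' difference, ∂[p,q] = q − p. For instance
  ∂[1,3] = [3] − [1].
As a 4×6 matrix over Z this has rank 3, with invariant factors (1,1,1).

The boundary map ∂_2: C_2 → C_1 sends each 2-simplex [p,q,r] to [q,r] − [p,r] + [p,q]. For instance
  ∂[0,1,2] = [1,2] − [0,2] + [0,1],
  ∂[0,2,3] = [2,3] − [0,3] + [0,2].
The 6×4 boundary matrix has rank 3 and Smith normal form diag(1,1,1).

From H_k ≅ ker(∂_k) / im(∂_{k+1}) we obtain:

  H_0: rank C_0 − rank ∂_1 = 4 − 3 = 1, and the invariant factors of ∂_1 are all 1, so H_0 = Z.
  H_1: rank ker ∂_1 − rank ∂_2 = (6 − 3) − 3 = 0, and the invariant factors of ∂_2 are all 1, so H_1 = 0.
  H_2: rank ker ∂_2 − rank ∂_3 = (4 − 3) − 0 = 1, and there is no ∂_3, so H_2 = Z.

As a check, the Euler characteristic is 4 − 6 + 4 = 2, which agrees with 1 − 0 + 1 = 2.
(K is a triangulation of the 2-sphere S^2.)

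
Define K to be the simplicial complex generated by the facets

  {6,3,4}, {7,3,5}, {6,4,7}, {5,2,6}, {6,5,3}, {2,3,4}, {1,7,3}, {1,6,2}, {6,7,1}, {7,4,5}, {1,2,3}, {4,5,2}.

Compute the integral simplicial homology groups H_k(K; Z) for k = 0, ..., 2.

H_0 ≅ Z,  H_1 ≅ Z/2Z,  H_2 = 0.

We work with the vertex ordering 1 < 2 < 3 < 4 < 5 < 6 < 7. The simplices of K, each written with vertices in increasing order, are:

  0-simplices (7): [1], [2], [3], [4], [5], [6], [7]
  1-simplices (18): [1,2], [1,3], [1,6], [1,7], [2,3], [2,4], [2,5], [2,6], [3,4], [3,5], [3,6], [3,7], [4,5], [4,6], [4,7], [5,6], [5,7], [6,7]
  2-simplices (12): [1,2,3], [1,2,6], [1,3,7], [1,6,7], [2,3,4], [2,4,5], [2,5,6], [3,4,6], [3,5,6], [3,5,7], [4,5,7], [4,6,7]

Hence C_0 ≅ Z^7, C_1 ≅ Z^18, C_2 ≅ Z^12.

∂_1: C_1 → C_0 is given by ∂[p,q] = [q] − [p].
The 7×18 boundary matrix has rank 6 and Smith normal form diag(1,1,1,1,1,1).

Boundary ∂_2: C_2 → C_1 acts by ∂[p,q,r] = [q,r] − [p,r] + [p,q]. For instance
  ∂[1,3,7] = [3,7] − [1,7] + [1,3],
  ∂[1,6,7] = [6,7] − [1,7] + [1,6].
The 18×12 boundary matrix has rank 12 and Smith normal form diag(1,1,1,1,1,1,1,1,1,1,1,2).

From H_k ≅ ker(∂_k) / im(∂_{k+1}) we obtain:

  H_0: rank C_0 − rank ∂_1 = 7 − 6 = 1, and the invariant factors of ∂_1 are all 1, so H_0 ≅ Z.
  H_1: rank ker ∂_1 − rank ∂_2 = (18 − 6) − 12 = 0, and ∂_2 has invariant factor 2 > 1, so H_1 ≅ Z/2Z.
  H_2: rank ker ∂_2 − rank ∂_3 = (12 − 12) − 0 = 0, and there is no ∂_3, so H_2 ≅ 0.

As a check, the Euler characteristic is 7 − 18 + 12 = 1, which agrees with 1 − 0 + 0 = 1.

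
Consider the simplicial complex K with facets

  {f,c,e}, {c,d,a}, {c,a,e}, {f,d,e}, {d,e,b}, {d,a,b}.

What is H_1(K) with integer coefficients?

K has 6 vertices, 12 edges, 6 triangles.
rank ∂_1 = 5, rank ∂_2 = 6 ⇒ b_1 = 12 − 5 − 6 = 1; all invariant factors of ∂_2 are 1 so no torsion. So H_1 = Z.

H_1 ≅ Z.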